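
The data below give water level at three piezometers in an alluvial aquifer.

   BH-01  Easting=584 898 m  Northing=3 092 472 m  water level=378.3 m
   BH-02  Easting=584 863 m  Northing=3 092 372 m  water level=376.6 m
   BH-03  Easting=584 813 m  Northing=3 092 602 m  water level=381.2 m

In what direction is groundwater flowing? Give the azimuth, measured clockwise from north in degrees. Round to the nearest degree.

Three-point gradient (reference BH-01): Δ to BH-02 = (-35, -100, -1.7), Δ to BH-03 = (-85, 130, +2.9).
∂h/∂x = -0.005287, ∂h/∂y = +0.01885 (det = -13050).
Flow direction (−∇h) has components (+0.005287 E, -0.01885 N).
Azimuth = atan2(E, N) = atan2(+0.005287, -0.01885) = 164.3° ≈ 164°.

164°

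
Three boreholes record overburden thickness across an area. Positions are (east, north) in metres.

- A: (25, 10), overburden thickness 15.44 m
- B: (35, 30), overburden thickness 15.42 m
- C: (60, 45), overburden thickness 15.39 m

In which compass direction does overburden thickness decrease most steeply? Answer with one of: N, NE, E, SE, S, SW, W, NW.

Taking A as reference: B−A = (10, 20, -0.02); C−A = (35, 35, -0.05).
Solve a·Δx + b·Δy = Δd: det = 10·35 − 35·20 = -350.
∂d/∂x = [(-0.02)·35 − (-0.05)·20] / -350 = -0.0008571
∂d/∂y = [10·(-0.05) − 35·(-0.02)] / -350 = -0.0005714
Steepest decrease is along −∇f = (+0.0008571 E, +0.0005714 N) → northeast.

NE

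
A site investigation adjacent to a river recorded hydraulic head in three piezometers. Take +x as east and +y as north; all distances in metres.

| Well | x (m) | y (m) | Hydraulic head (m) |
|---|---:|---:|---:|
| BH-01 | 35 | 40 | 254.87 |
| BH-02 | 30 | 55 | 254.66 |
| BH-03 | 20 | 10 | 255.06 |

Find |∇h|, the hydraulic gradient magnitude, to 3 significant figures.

0.0143

Taking BH-01 as reference: BH-02−BH-01 = (-5, 15, -0.21); BH-03−BH-01 = (-15, -30, +0.19).
Determinant of the coordinate differences = (-5)·(-30) − (-15)·15 = 375.
∂h/∂x = [(-0.21)·(-30) − (+0.19)·15] / 375 = +0.009200
∂h/∂y = [(-5)·(+0.19) − (-15)·(-0.21)] / 375 = -0.01093
|∇h| = √(0.009200² + -0.01093²) = 0.01429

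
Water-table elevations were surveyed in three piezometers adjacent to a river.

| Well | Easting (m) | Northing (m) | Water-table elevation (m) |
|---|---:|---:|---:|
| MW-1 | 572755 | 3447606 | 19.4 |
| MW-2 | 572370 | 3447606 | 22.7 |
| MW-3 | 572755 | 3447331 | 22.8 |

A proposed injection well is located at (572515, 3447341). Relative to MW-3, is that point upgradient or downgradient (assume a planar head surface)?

upgradient

∂h/∂x = (22.7 − 19.4) / (572370 − 572755) = -0.008571
∂h/∂y = (22.8 − 19.4) / (3447331 − 3447606) = -0.01236
Head at (572515, 3447341) = 19.4 + (-0.008571)·(-240) + (-0.01236)·(-265) = 24.73 m.
That is higher than the 22.8 m at MW-3, so the point is upgradient.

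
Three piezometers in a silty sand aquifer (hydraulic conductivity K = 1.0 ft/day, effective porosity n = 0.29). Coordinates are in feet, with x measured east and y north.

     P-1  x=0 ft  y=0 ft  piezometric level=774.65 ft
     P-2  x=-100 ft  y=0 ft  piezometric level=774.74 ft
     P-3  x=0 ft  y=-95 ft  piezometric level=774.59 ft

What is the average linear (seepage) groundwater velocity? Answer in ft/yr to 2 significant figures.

1.4 ft/yr

∂h/∂x = (774.74 − 774.65) / (-100 − 0) = -0.0009000
∂h/∂y = (774.59 − 774.65) / (-95 − 0) = +0.0006316
|∇h| = √(-0.0009000² + 0.0006316²) = 0.0011
Seepage velocity v = K·i/n = 1.0 × 0.0011 / 0.29 = 0.003793 ft/day = 1.385 ft/yr.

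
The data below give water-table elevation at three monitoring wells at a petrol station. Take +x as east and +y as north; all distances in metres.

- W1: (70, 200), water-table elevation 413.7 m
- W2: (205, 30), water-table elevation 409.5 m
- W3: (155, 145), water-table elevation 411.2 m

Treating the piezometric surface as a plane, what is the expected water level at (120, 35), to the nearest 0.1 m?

411.9 m

Differences from W1: to W2 (Δx, Δy, Δh) = (135, -170, -4.2); to W3 = (85, -55, -2.5).
Determinant of the coordinate differences = 135·(-55) − 85·(-170) = 7025.
∂h/∂x = [(-4.2)·(-55) − (-2.5)·(-170)] / 7025 = -0.02762
∂h/∂y = [135·(-2.5) − 85·(-4.2)] / 7025 = +0.002776
h(120, 35) = 413.7 + (-0.02762)·(50) + (+0.002776)·(-165) = 413.7 -1.381 -0.458 = 411.861 m.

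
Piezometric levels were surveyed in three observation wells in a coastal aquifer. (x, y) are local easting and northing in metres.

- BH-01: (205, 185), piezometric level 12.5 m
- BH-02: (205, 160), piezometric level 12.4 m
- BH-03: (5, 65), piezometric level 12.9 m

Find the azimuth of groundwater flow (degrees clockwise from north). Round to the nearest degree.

Differences from BH-01: to BH-02 (Δx, Δy, Δh) = (0, -25, -0.1); to BH-03 = (-200, -120, +0.4).
Solve a·Δx + b·Δy = Δh: det = 0·(-120) − (-200)·(-25) = -5000.
∂h/∂x = [(-0.1)·(-120) − (+0.4)·(-25)] / -5000 = -0.004400
∂h/∂y = [0·(+0.4) − (-200)·(-0.1)] / -5000 = +0.004000
Flow direction (−∇h) has components (+0.004400 E, -0.004000 N).
Azimuth = atan2(E, N) = atan2(+0.004400, -0.004000) = 132.3° ≈ 132°.

132°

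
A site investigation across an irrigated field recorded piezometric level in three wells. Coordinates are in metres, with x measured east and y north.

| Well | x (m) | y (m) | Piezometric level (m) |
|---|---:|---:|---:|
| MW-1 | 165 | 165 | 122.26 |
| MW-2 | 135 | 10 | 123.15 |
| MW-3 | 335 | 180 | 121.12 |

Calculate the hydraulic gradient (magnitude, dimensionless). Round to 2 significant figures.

0.0078

Taking MW-1 as reference: MW-2−MW-1 = (-30, -155, +0.89); MW-3−MW-1 = (170, 15, -1.14).
Solve a·Δx + b·Δy = Δh: det = (-30)·15 − 170·(-155) = 25900.
∂h/∂x = [(+0.89)·15 − (-1.14)·(-155)] / 25900 = -0.006307
∂h/∂y = [(-30)·(-1.14) − 170·(+0.89)] / 25900 = -0.004521
|∇h| = √(-0.006307² + -0.004521²) = 0.00776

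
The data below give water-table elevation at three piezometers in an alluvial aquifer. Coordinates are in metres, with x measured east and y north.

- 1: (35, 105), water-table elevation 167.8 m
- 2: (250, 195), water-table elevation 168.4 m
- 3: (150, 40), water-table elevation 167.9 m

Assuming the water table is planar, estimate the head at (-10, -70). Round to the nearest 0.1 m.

167.4 m

Taking 1 as reference: 2−1 = (215, 90, +0.6); 3−1 = (115, -65, +0.1).
Solve a·Δx + b·Δy = Δh: det = 215·(-65) − 115·90 = -24325.
∂h/∂x = [(+0.6)·(-65) − (+0.1)·90] / -24325 = +0.001973
∂h/∂y = [215·(+0.1) − 115·(+0.6)] / -24325 = +0.001953
h(-10, -70) = 167.8 + (+0.001973)·(-45) + (+0.001953)·(-175) = 167.8 -0.089 -0.342 = 167.369 m.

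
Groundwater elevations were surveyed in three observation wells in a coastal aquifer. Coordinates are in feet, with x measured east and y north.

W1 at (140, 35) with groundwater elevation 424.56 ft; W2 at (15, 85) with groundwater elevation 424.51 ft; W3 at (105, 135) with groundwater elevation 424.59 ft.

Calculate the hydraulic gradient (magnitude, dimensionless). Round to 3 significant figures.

0.000792

Differences from W1: to W2 (Δx, Δy, Δh) = (-125, 50, -0.05); to W3 = (-35, 100, +0.03).
Determinant of the coordinate differences = (-125)·100 − (-35)·50 = -10750.
∂h/∂x = [(-0.05)·100 − (+0.03)·50] / -10750 = +0.0006047
∂h/∂y = [(-125)·(+0.03) − (-35)·(-0.05)] / -10750 = +0.0005116
|∇h| = √(0.0006047² + 0.0005116²) = 0.0007921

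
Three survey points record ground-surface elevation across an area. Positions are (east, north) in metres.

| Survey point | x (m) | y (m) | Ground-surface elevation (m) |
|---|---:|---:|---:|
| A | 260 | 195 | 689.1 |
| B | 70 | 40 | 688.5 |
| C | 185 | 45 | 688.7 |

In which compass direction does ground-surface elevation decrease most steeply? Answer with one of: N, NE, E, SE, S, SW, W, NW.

Differences from A: to B (Δx, Δy, Δh) = (-190, -155, -0.6); to C = (-75, -150, -0.4).
Determinant of the coordinate differences = (-190)·(-150) − (-75)·(-155) = 16875.
∂z/∂x = [(-0.6)·(-150) − (-0.4)·(-155)] / 16875 = +0.001659
∂z/∂y = [(-190)·(-0.4) − (-75)·(-0.6)] / 16875 = +0.001837
Steepest decrease is along −∇f = (-0.001659 E, -0.001837 N) → southwest.

SW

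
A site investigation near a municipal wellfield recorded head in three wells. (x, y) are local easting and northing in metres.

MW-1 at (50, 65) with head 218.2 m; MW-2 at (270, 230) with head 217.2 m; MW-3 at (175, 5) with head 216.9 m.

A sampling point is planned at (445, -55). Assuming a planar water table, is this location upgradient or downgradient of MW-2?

Differences from MW-1: to MW-2 (Δx, Δy, Δh) = (220, 165, -1.0); to MW-3 = (125, -60, -1.3).
Solve a·Δx + b·Δy = Δh: det = 220·(-60) − 125·165 = -33825.
∂h/∂x = [(-1.0)·(-60) − (-1.3)·165] / -33825 = -0.008115
∂h/∂y = [220·(-1.3) − 125·(-1.0)] / -33825 = +0.004760
Head at (445, -55) = 218.2 + (-0.008115)·(395) + (+0.004760)·(-120) = 214.42 m.
That is lower than the 217.2 m at MW-2, so the point is downgradient.

downgradient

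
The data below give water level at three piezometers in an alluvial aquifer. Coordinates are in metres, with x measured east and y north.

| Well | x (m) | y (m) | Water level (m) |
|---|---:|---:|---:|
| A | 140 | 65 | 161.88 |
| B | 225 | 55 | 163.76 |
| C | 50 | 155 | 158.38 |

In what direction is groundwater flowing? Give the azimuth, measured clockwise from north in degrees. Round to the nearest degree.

Differences from A: to B (Δx, Δy, Δh) = (85, -10, +1.88); to C = (-90, 90, -3.50).
Determinant of the coordinate differences = 85·90 − (-90)·(-10) = 6750.
∂h/∂x = [(+1.88)·90 − (-3.50)·(-10)] / 6750 = +0.01988
∂h/∂y = [85·(-3.50) − (-90)·(+1.88)] / 6750 = -0.01901
Flow direction (−∇h) has components (-0.01988 E, +0.01901 N).
Azimuth = atan2(E, N) = atan2(-0.01988, +0.01901) = 313.7° ≈ 314°.

314°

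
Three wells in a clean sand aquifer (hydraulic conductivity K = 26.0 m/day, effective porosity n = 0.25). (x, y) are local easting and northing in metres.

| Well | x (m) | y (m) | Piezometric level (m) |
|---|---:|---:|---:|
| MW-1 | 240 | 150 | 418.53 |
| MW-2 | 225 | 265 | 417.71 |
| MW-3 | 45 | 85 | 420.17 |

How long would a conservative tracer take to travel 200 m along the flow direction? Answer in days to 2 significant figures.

200 days

Taking MW-1 as reference: MW-2−MW-1 = (-15, 115, -0.82); MW-3−MW-1 = (-195, -65, +1.64).
Determinant of the coordinate differences = (-15)·(-65) − (-195)·115 = 23400.
∂h/∂x = [(-0.82)·(-65) − (+1.64)·115] / 23400 = -0.005782
∂h/∂y = [(-15)·(+1.64) − (-195)·(-0.82)] / 23400 = -0.007885
|∇h| = √(-0.005782² + -0.007885²) = 0.009778
Seepage velocity v = K·i/n = 26.0 × 0.009778 / 0.25 = 1.017 m/day.
t = 200 / 1.017 = 196.7 days.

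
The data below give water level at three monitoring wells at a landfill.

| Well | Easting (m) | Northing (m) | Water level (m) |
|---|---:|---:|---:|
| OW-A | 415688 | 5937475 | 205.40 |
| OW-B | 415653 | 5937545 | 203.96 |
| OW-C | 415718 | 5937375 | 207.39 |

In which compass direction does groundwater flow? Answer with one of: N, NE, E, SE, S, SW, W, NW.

With h = a·x + b·y + c and OW-A as origin, the differences give:
  (-35)·a + 70·b = -1.44
  30·a + (-100)·b = +1.99
Eliminate b (×(-100) and ×70, subtract): 1400·a = 4.700 → a = ∂h/∂x = +0.003357
Back-substitute: b = ∂h/∂y = -0.01889.
Flow = −∇h = (-0.003357 east, +0.01889 north), which points north.

N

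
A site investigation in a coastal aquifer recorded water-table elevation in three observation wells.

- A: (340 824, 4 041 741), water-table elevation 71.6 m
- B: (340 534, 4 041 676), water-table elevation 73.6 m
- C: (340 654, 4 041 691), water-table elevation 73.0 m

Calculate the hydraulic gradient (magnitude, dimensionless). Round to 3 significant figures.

0.0193

With h = a·x + b·y + c and A as origin, the differences give:
  (-290)·a + (-65)·b = +2.0
  (-170)·a + (-50)·b = +1.4
Eliminate b (×(-50) and ×(-65), subtract): 3450·a = -9.00 → a = ∂h/∂x = -0.002609
Back-substitute: b = ∂h/∂y = -0.01913.
|∇h| = √(-0.002609² + -0.01913²) = 0.01931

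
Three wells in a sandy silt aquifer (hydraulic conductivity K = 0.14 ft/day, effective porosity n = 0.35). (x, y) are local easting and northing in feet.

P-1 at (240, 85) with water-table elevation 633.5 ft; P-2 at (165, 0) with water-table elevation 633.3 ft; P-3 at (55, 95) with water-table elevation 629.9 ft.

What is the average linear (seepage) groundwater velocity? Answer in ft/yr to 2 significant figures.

Differences from P-1: to P-2 (Δx, Δy, Δh) = (-75, -85, -0.2); to P-3 = (-185, 10, -3.6).
Solve a·Δx + b·Δy = Δh: det = (-75)·10 − (-185)·(-85) = -16475.
∂h/∂x = [(-0.2)·10 − (-3.6)·(-85)] / -16475 = +0.01869
∂h/∂y = [(-75)·(-3.6) − (-185)·(-0.2)] / -16475 = -0.01414
|∇h| = √(0.01869² + -0.01414²) = 0.02344
Seepage velocity v = K·i/n = 0.14 × 0.02344 / 0.35 = 0.009376 ft/day = 3.425 ft/yr.

3.4 ft/yr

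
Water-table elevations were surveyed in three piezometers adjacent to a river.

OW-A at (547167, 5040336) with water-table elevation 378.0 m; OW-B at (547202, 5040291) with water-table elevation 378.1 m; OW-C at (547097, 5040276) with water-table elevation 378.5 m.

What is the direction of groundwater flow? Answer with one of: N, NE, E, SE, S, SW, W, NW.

NE

Differences from OW-A: to OW-B (Δx, Δy, Δh) = (35, -45, +0.1); to OW-C = (-70, -60, +0.5).
Solve a·Δx + b·Δy = Δh: det = 35·(-60) − (-70)·(-45) = -5250.
∂h/∂x = [(+0.1)·(-60) − (+0.5)·(-45)] / -5250 = -0.003143
∂h/∂y = [35·(+0.5) − (-70)·(+0.1)] / -5250 = -0.004667
Flow = −∇h = (+0.003143 east, +0.004667 north), which points northeast.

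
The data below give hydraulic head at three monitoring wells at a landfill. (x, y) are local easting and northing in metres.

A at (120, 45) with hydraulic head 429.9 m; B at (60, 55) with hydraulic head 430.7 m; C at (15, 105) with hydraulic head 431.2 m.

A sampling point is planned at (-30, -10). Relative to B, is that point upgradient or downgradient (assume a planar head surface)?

upgradient

Three-point gradient (reference A): Δ to B = (-60, 10, +0.8), Δ to C = (-105, 60, +1.3).
∂h/∂x = -0.01373, ∂h/∂y = -0.002353 (det = -2550).
Head at (-30, -10) = 429.9 + (-0.01373)·(-150) + (-0.002353)·(-55) = 432.09 m.
That is higher than the 430.7 m at B, so the point is upgradient.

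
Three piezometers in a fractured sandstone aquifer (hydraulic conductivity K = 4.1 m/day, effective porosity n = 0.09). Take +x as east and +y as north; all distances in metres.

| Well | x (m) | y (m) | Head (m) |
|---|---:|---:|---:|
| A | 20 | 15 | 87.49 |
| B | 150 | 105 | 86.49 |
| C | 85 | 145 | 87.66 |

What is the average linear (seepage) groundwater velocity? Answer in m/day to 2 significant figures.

Taking A as reference: B−A = (130, 90, -1.00); C−A = (65, 130, +0.17).
Solve a·Δx + b·Δy = Δh: det = 130·130 − 65·90 = 11050.
∂h/∂x = [(-1.00)·130 − (+0.17)·90] / 11050 = -0.01315
∂h/∂y = [130·(+0.17) − 65·(-1.00)] / 11050 = +0.007882
|∇h| = √(-0.01315² + 0.007882²) = 0.01533
Seepage velocity v = K·i/n = 4.1 × 0.01533 / 0.09 = 0.6984 m/day.

0.70 m/day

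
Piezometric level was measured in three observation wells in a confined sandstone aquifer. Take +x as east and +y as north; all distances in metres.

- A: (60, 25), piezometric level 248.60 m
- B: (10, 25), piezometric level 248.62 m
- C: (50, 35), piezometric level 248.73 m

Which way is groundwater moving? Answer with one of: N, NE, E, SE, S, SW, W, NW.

Taking A as reference: B−A = (-50, 0, +0.02); C−A = (-10, 10, +0.13).
Solve a·Δx + b·Δy = Δh: det = (-50)·10 − (-10)·0 = -500.
∂h/∂x = [(+0.02)·10 − (+0.13)·0] / -500 = -0.0004000
∂h/∂y = [(-50)·(+0.13) − (-10)·(+0.02)] / -500 = +0.01260
Flow = −∇h = (+0.0004000 east, -0.01260 north), which points south.

S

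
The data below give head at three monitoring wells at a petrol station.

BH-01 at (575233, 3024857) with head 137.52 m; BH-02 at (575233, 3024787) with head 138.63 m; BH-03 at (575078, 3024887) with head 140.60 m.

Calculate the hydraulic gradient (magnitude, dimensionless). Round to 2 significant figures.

Differences from BH-01: to BH-02 (Δx, Δy, Δh) = (0, -70, +1.11); to BH-03 = (-155, 30, +3.08).
Determinant of the coordinate differences = 0·30 − (-155)·(-70) = -10850.
∂h/∂x = [(+1.11)·30 − (+3.08)·(-70)] / -10850 = -0.02294
∂h/∂y = [0·(+3.08) − (-155)·(+1.11)] / -10850 = -0.01586
|∇h| = √(-0.02294² + -0.01586²) = 0.02789

0.028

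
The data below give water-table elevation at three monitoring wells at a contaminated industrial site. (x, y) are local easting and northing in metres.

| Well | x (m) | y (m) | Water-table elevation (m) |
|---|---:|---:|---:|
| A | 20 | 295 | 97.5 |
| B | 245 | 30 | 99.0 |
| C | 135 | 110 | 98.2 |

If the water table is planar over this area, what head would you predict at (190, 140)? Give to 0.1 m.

With h = a·x + b·y + c and A as origin, the differences give:
  225·a + (-265)·b = +1.5
  115·a + (-185)·b = +0.7
Eliminate b (×(-185) and ×(-265), subtract): -11150·a = -92.00 → a = ∂h/∂x = +0.008251
Back-substitute: b = ∂h/∂y = +0.001345.
h(190, 140) = 97.5 + (+0.008251)·(170) + (+0.001345)·(-155) = 97.5 +1.403 -0.209 = 98.694 m.

98.7 m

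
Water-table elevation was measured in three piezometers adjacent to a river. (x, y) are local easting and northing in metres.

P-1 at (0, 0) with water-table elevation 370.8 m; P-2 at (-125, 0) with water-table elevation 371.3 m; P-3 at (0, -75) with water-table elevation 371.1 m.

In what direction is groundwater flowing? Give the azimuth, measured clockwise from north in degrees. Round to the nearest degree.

045°

∂h/∂x = (371.3 − 370.8) / (-125 − 0) = -0.004000
∂h/∂y = (371.1 − 370.8) / (-75 − 0) = -0.004000
Flow direction (−∇h) has components (+0.004000 E, +0.004000 N).
Azimuth = atan2(E, N) = atan2(+0.004000, +0.004000) = 45.0° ≈ 045°.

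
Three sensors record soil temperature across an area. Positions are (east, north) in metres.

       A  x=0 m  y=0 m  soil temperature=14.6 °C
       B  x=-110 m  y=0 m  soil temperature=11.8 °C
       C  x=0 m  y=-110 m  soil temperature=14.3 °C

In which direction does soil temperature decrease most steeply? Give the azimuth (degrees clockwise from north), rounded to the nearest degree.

264°

∂T/∂x = (11.8 − 14.6) / (-110 − 0) = +0.02545
∂T/∂y = (14.3 − 14.6) / (-110 − 0) = +0.002727
Steepest decrease is along −∇f: components (-0.02545 E, -0.002727 N).
Azimuth = atan2(-0.02545, -0.002727) = 263.9° ≈ 264°.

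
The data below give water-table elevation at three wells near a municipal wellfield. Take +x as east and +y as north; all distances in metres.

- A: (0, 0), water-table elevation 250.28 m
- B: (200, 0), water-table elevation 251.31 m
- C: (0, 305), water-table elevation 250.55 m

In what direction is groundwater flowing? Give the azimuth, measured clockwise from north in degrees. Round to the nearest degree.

∂h/∂x = (251.31 − 250.28) / (200 − 0) = +0.005150
∂h/∂y = (250.55 − 250.28) / (305 − 0) = +0.0008852
Flow direction (−∇h) has components (-0.005150 E, -0.0008852 N).
Azimuth = atan2(E, N) = atan2(-0.005150, -0.0008852) = 260.2° ≈ 260°.

260°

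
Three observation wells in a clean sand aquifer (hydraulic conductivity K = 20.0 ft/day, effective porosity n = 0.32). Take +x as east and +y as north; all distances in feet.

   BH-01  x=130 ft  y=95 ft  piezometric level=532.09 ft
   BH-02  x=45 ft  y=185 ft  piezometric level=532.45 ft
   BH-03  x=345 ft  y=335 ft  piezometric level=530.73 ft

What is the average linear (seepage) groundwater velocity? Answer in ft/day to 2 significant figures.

Taking BH-01 as reference: BH-02−BH-01 = (-85, 90, +0.36); BH-03−BH-01 = (215, 240, -1.36).
Determinant of the coordinate differences = (-85)·240 − 215·90 = -39750.
∂h/∂x = [(+0.36)·240 − (-1.36)·90] / -39750 = -0.005253
∂h/∂y = [(-85)·(-1.36) − 215·(+0.36)] / -39750 = -0.0009610
|∇h| = √(-0.005253² + -0.0009610²) = 0.00534
Seepage velocity v = K·i/n = 20.0 × 0.00534 / 0.32 = 0.3337 ft/day.

0.33 ft/day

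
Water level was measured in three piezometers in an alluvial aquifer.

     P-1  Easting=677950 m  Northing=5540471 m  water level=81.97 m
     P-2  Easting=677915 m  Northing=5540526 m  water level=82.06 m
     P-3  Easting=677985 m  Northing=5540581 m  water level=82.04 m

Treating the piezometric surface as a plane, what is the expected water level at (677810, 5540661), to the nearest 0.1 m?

Differences from P-1: to P-2 (Δx, Δy, Δh) = (-35, 55, +0.09); to P-3 = (35, 110, +0.07).
Solve a·Δx + b·Δy = Δh: det = (-35)·110 − 35·55 = -5775.
∂h/∂x = [(+0.09)·110 − (+0.07)·55] / -5775 = -0.001048
∂h/∂y = [(-35)·(+0.07) − 35·(+0.09)] / -5775 = +0.0009697
h(677810, 5540661) = 81.97 + (-0.001048)·(-140) + (+0.0009697)·(190) = 81.97 +0.147 +0.184 = 82.301 m.

82.3 m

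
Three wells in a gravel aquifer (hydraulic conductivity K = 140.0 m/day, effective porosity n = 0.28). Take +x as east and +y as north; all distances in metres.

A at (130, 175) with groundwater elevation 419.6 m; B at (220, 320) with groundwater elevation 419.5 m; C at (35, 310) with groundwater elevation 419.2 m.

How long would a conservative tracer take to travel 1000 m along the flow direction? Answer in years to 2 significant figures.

With h = a·x + b·y + c and A as origin, the differences give:
  90·a + 145·b = -0.1
  (-95)·a + 135·b = -0.4
Eliminate b (×135 and ×145, subtract): 25925·a = 44.50 → a = ∂h/∂x = +0.001716
Back-substitute: b = ∂h/∂y = -0.001755.
|∇h| = √(0.001716² + -0.001755²) = 0.002455
Seepage velocity v = K·i/n = 140.0 × 0.002455 / 0.28 = 1.227 m/day.
t = 1000 / 1.227 = 815 days = 2.23 years.

2.2 years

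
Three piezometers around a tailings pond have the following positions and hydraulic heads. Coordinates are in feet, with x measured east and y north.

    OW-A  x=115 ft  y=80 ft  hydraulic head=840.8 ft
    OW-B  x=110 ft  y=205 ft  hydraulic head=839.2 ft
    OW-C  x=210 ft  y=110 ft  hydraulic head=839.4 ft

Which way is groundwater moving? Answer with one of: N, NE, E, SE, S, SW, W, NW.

Differences from OW-A: to OW-B (Δx, Δy, Δh) = (-5, 125, -1.6); to OW-C = (95, 30, -1.4).
Determinant of the coordinate differences = (-5)·30 − 95·125 = -12025.
∂h/∂x = [(-1.6)·30 − (-1.4)·125] / -12025 = -0.01056
∂h/∂y = [(-5)·(-1.4) − 95·(-1.6)] / -12025 = -0.01322
Flow = −∇h = (+0.01056 east, +0.01322 north), which points northeast.

NE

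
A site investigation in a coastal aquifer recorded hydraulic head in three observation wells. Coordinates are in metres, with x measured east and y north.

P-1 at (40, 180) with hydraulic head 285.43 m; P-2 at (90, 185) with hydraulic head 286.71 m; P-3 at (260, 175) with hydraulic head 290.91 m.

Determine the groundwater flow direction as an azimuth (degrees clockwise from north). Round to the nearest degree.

With h = a·x + b·y + c and P-1 as origin, the differences give:
  50·a + 5·b = +1.28
  220·a + (-5)·b = +5.48
Eliminate b (×(-5) and ×5, subtract): -1350·a = -33.800 → a = ∂h/∂x = +0.02504
Back-substitute: b = ∂h/∂y = +0.005630.
Flow direction (−∇h) has components (-0.02504 E, -0.005630 N).
Azimuth = atan2(E, N) = atan2(-0.02504, -0.005630) = 257.3° ≈ 257°.

257°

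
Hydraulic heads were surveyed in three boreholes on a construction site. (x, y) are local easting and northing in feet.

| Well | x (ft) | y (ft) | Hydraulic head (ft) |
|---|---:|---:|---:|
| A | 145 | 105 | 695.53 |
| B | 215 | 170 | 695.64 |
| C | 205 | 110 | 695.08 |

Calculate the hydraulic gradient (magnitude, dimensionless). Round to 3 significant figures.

With h = a·x + b·y + c and A as origin, the differences give:
  70·a + 65·b = +0.11
  60·a + 5·b = -0.45
Eliminate b (×5 and ×65, subtract): -3550·a = 29.800 → a = ∂h/∂x = -0.008394
Back-substitute: b = ∂h/∂y = +0.01073.
|∇h| = √(-0.008394² + 0.01073²) = 0.01362

0.0136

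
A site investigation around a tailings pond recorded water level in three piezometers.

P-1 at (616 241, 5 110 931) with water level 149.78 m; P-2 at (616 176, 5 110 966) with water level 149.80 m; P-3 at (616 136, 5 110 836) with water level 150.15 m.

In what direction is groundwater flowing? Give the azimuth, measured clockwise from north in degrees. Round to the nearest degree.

Three-point gradient (reference P-1): Δ to P-2 = (-65, 35, +0.02), Δ to P-3 = (-105, -95, +0.37).
∂h/∂x = -0.001508, ∂h/∂y = -0.002228 (det = 9850).
Flow direction (−∇h) has components (+0.001508 E, +0.002228 N).
Azimuth = atan2(E, N) = atan2(+0.001508, +0.002228) = 34.1° ≈ 034°.

034°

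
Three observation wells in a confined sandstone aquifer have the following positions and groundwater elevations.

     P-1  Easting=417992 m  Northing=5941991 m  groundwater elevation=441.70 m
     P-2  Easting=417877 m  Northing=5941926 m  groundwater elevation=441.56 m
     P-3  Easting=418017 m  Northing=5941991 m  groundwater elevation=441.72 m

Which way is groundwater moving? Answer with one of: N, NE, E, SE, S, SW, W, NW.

With h = a·x + b·y + c and P-1 as origin, the differences give:
  (-115)·a + (-65)·b = -0.14
  25·a + 0·b = +0.02
Eliminate b (×0 and ×(-65), subtract): 1625·a = 1.300 → a = ∂h/∂x = +0.0008000
Back-substitute: b = ∂h/∂y = +0.0007385.
Flow = −∇h = (-0.0008000 east, -0.0007385 north), which points southwest.

SW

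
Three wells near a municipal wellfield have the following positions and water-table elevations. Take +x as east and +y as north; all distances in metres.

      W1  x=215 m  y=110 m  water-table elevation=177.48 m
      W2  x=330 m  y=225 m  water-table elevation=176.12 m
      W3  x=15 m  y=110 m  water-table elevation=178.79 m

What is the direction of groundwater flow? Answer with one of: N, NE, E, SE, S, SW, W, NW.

With h = a·x + b·y + c and W1 as origin, the differences give:
  115·a + 115·b = -1.36
  (-200)·a + 0·b = +1.31
Eliminate b (×0 and ×115, subtract): 23000·a = -150.650 → a = ∂h/∂x = -0.006550
Back-substitute: b = ∂h/∂y = -0.005276.
Flow = −∇h = (+0.006550 east, +0.005276 north), which points northeast.

NE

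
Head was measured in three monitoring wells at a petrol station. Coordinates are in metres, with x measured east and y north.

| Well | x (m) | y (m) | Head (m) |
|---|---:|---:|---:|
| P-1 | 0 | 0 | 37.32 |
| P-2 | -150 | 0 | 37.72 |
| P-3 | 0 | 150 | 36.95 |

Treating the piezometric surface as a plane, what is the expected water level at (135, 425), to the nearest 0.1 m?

35.9 m

∂h/∂x = (37.72 − 37.32) / (-150 − 0) = -0.002667
∂h/∂y = (36.95 − 37.32) / (150 − 0) = -0.002467
h(135, 425) = 37.32 + (-0.002667)·(135) + (-0.002467)·(425) = 37.32 -0.360 -1.048 = 35.912 m.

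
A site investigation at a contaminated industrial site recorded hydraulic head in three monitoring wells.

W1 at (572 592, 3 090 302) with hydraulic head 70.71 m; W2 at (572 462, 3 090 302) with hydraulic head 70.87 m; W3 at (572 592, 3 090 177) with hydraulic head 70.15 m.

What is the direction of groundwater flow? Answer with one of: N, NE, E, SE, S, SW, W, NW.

S

∂h/∂x = (70.87 − 70.71) / (572462 − 572592) = -0.001231
∂h/∂y = (70.15 − 70.71) / (3090177 − 3090302) = +0.004480
Flow = −∇h = (+0.001231 east, -0.004480 north), which points south.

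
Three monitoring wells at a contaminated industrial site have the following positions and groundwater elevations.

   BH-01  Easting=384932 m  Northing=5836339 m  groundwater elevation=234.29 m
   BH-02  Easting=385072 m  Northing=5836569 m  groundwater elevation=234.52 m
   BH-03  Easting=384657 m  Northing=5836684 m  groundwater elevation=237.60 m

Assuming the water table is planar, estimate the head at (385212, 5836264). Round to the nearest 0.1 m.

With h = a·x + b·y + c and BH-01 as origin, the differences give:
  140·a + 230·b = +0.23
  (-275)·a + 345·b = +3.31
Eliminate b (×345 and ×230, subtract): 111550·a = -681.950 → a = ∂h/∂x = -0.006113
Back-substitute: b = ∂h/∂y = +0.004721.
h(385212, 5836264) = 234.29 + (-0.006113)·(280) + (+0.004721)·(-75) = 234.29 -1.712 -0.354 = 232.224 m.

232.2 m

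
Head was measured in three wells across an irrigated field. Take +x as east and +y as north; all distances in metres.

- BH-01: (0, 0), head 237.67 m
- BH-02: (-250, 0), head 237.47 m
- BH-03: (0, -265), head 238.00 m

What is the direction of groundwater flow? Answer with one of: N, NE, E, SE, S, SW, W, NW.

∂h/∂x = (237.47 − 237.67) / (-250 − 0) = +0.0008000
∂h/∂y = (238.00 − 237.67) / (-265 − 0) = -0.001245
Flow = −∇h = (-0.0008000 east, +0.001245 north), which points northwest.

NW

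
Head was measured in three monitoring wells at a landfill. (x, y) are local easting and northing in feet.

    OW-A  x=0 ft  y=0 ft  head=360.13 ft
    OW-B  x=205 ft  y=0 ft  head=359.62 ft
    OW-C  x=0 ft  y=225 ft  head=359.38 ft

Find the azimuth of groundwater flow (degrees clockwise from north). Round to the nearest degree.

037°

∂h/∂x = (359.62 − 360.13) / (205 − 0) = -0.002488
∂h/∂y = (359.38 − 360.13) / (225 − 0) = -0.003333
Flow direction (−∇h) has components (+0.002488 E, +0.003333 N).
Azimuth = atan2(E, N) = atan2(+0.002488, +0.003333) = 36.7° ≈ 037°.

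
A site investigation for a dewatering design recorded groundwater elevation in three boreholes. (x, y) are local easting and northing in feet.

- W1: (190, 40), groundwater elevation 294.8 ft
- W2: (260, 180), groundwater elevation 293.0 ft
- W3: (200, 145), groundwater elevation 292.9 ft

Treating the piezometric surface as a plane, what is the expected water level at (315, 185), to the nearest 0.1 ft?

Differences from W1: to W2 (Δx, Δy, Δh) = (70, 140, -1.8); to W3 = (10, 105, -1.9).
Solve a·Δx + b·Δy = Δh: det = 70·105 − 10·140 = 5950.
∂h/∂x = [(-1.8)·105 − (-1.9)·140] / 5950 = +0.01294
∂h/∂y = [70·(-1.9) − 10·(-1.8)] / 5950 = -0.01933
h(315, 185) = 294.8 + (+0.01294)·(125) + (-0.01933)·(145) = 294.8 +1.618 -2.803 = 293.615 ft.

293.6 ft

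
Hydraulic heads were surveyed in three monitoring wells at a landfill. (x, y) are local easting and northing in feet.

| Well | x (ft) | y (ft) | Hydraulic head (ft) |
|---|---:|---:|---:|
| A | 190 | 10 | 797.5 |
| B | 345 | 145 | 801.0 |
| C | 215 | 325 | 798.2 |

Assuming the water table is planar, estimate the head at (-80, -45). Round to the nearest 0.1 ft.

791.5 ft

With h = a·x + b·y + c and A as origin, the differences give:
  155·a + 135·b = +3.5
  25·a + 315·b = +0.7
Eliminate b (×315 and ×135, subtract): 45450·a = 1008.00 → a = ∂h/∂x = +0.02218
Back-substitute: b = ∂h/∂y = +0.0004620.
h(-80, -45) = 797.5 + (+0.02218)·(-270) + (+0.0004620)·(-55) = 797.5 -5.988 -0.025 = 791.486 ft.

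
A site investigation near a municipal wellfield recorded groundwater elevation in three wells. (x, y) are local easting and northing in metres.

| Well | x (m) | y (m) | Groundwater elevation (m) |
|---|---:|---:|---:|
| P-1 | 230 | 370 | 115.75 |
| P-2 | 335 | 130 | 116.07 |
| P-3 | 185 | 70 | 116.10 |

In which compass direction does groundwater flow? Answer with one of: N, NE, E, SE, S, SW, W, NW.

Taking P-1 as reference: P-2−P-1 = (105, -240, +0.32); P-3−P-1 = (-45, -300, +0.35).
Determinant of the coordinate differences = 105·(-300) − (-45)·(-240) = -42300.
∂h/∂x = [(+0.32)·(-300) − (+0.35)·(-240)] / -42300 = +0.0002837
∂h/∂y = [105·(+0.35) − (-45)·(+0.32)] / -42300 = -0.001209
Flow = −∇h = (-0.0002837 east, +0.001209 north), which points north.

N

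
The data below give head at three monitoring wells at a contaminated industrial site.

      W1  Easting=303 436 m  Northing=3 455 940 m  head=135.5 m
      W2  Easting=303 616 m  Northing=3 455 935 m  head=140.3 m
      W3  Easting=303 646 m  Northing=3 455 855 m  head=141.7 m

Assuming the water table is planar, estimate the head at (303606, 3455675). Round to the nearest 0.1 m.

Three-point gradient (reference W1): Δ to W2 = (180, -5, +4.8), Δ to W3 = (210, -85, +6.2).
∂h/∂x = +0.02646, ∂h/∂y = -0.007579 (det = -14250).
h(303606, 3455675) = 135.5 + (+0.02646)·(170) + (-0.007579)·(-265) = 135.5 +4.498 +2.008 = 142.006 m.

142.0 m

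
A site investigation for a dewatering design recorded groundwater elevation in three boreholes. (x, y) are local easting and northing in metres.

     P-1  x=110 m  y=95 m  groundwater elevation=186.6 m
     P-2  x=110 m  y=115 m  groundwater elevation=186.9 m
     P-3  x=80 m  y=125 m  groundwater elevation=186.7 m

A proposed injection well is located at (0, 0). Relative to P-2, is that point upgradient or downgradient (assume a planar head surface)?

downgradient

With h = a·x + b·y + c and P-1 as origin, the differences give:
  0·a + 20·b = +0.3
  (-30)·a + 30·b = +0.1
Eliminate b (×30 and ×20, subtract): 600·a = 7.00 → a = ∂h/∂x = +0.01167
Back-substitute: b = ∂h/∂y = +0.01500.
Head at (0, 0) = 186.6 + (+0.01167)·(-110) + (+0.01500)·(-95) = 183.89 m.
That is lower than the 186.9 m at P-2, so the point is downgradient.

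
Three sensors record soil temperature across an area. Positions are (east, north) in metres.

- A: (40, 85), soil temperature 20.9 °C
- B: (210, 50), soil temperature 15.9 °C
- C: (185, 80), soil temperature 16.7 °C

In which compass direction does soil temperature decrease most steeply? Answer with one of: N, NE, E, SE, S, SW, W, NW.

With T = a·x + b·y + c and A as origin, the differences give:
  170·a + (-35)·b = -5.0
  145·a + (-5)·b = -4.2
Eliminate b (×(-5) and ×(-35), subtract): 4225·a = -122.00 → a = ∂T/∂x = -0.02888
Back-substitute: b = ∂T/∂y = +0.002604.
Steepest decrease is along −∇f = (+0.02888 E, -0.002604 N) → east.

E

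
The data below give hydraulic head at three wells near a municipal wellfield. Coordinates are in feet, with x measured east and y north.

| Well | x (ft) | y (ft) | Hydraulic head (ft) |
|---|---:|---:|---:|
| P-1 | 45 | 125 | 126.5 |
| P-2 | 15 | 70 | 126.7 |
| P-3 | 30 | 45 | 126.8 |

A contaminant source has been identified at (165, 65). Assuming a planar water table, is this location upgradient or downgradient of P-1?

upgradient

Taking P-1 as reference: P-2−P-1 = (-30, -55, +0.2); P-3−P-1 = (-15, -80, +0.3).
Solve a·Δx + b·Δy = Δh: det = (-30)·(-80) − (-15)·(-55) = 1575.
∂h/∂x = [(+0.2)·(-80) − (+0.3)·(-55)] / 1575 = +0.0003175
∂h/∂y = [(-30)·(+0.3) − (-15)·(+0.2)] / 1575 = -0.003810
Head at (165, 65) = 126.5 + (+0.0003175)·(120) + (-0.003810)·(-60) = 126.77 ft.
That is higher than the 126.5 ft at P-1, so the point is upgradient.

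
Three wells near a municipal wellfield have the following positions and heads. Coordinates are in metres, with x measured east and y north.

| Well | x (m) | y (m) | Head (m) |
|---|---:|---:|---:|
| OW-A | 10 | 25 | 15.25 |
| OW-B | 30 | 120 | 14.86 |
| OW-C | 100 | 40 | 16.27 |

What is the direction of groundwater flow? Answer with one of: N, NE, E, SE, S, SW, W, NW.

Differences from OW-A: to OW-B (Δx, Δy, Δh) = (20, 95, -0.39); to OW-C = (90, 15, +1.02).
Determinant of the coordinate differences = 20·15 − 90·95 = -8250.
∂h/∂x = [(-0.39)·15 − (+1.02)·95] / -8250 = +0.01245
∂h/∂y = [20·(+1.02) − 90·(-0.39)] / -8250 = -0.006727
Flow = −∇h = (-0.01245 east, +0.006727 north), which points northwest.

NW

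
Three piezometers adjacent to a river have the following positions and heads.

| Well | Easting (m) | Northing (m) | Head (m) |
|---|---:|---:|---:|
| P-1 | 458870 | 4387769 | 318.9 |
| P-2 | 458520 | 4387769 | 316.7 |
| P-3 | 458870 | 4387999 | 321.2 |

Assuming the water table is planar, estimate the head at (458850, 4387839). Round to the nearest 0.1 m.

319.5 m

∂h/∂x = (316.7 − 318.9) / (458520 − 458870) = +0.006286
∂h/∂y = (321.2 − 318.9) / (4387999 − 4387769) = +0.01000
h(458850, 4387839) = 318.9 + (+0.006286)·(-20) + (+0.01000)·(70) = 318.9 -0.126 +0.700 = 319.474 m.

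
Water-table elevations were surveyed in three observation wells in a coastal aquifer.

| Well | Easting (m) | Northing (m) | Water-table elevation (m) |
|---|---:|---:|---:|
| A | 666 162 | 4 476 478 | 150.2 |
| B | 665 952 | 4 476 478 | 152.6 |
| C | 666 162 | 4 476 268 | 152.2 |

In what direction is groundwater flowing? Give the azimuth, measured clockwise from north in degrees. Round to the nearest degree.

050°

∂h/∂x = (152.6 − 150.2) / (665952 − 666162) = -0.01143
∂h/∂y = (152.2 − 150.2) / (4476268 − 4476478) = -0.009524
Flow direction (−∇h) has components (+0.01143 E, +0.009524 N).
Azimuth = atan2(E, N) = atan2(+0.01143, +0.009524) = 50.2° ≈ 050°.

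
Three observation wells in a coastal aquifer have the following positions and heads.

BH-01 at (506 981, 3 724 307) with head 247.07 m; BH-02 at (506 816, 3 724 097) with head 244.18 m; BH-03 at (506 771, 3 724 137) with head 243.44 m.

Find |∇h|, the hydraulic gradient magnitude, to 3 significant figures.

0.0169

Taking BH-01 as reference: BH-02−BH-01 = (-165, -210, -2.89); BH-03−BH-01 = (-210, -170, -3.63).
Solve a·Δx + b·Δy = Δh: det = (-165)·(-170) − (-210)·(-210) = -16050.
∂h/∂x = [(-2.89)·(-170) − (-3.63)·(-210)] / -16050 = +0.01688
∂h/∂y = [(-165)·(-3.63) − (-210)·(-2.89)] / -16050 = +0.0004953
|∇h| = √(0.01688² + 0.0004953²) = 0.01689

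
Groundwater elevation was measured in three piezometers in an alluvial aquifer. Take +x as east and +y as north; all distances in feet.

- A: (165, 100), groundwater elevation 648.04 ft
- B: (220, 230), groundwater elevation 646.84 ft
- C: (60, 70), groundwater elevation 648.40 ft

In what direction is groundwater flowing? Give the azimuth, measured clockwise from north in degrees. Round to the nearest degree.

006°

Taking A as reference: B−A = (55, 130, -1.20); C−A = (-105, -30, +0.36).
Solve a·Δx + b·Δy = Δh: det = 55·(-30) − (-105)·130 = 12000.
∂h/∂x = [(-1.20)·(-30) − (+0.36)·130] / 12000 = -0.0009000
∂h/∂y = [55·(+0.36) − (-105)·(-1.20)] / 12000 = -0.008850
Flow direction (−∇h) has components (+0.0009000 E, +0.008850 N).
Azimuth = atan2(E, N) = atan2(+0.0009000, +0.008850) = 5.8° ≈ 006°.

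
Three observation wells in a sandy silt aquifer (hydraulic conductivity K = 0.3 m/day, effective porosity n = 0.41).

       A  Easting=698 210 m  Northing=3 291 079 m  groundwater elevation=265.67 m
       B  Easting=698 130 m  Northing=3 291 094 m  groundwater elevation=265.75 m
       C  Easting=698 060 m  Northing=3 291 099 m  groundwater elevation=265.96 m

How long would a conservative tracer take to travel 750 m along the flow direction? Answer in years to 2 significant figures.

Taking A as reference: B−A = (-80, 15, +0.08); C−A = (-150, 20, +0.29).
Determinant of the coordinate differences = (-80)·20 − (-150)·15 = 650.
∂h/∂x = [(+0.08)·20 − (+0.29)·15] / 650 = -0.004231
∂h/∂y = [(-80)·(+0.29) − (-150)·(+0.08)] / 650 = -0.01723
|∇h| = √(-0.004231² + -0.01723²) = 0.01774
Seepage velocity v = K·i/n = 0.3 × 0.01774 / 0.41 = 0.01298 m/day.
t = 750 / 0.01298 = 5.778e+04 days = 158 years.

160 years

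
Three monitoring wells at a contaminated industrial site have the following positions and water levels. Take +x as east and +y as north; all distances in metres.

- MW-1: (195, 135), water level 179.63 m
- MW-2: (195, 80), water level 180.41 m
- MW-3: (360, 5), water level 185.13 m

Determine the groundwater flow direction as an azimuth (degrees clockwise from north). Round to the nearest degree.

303°

With h = a·x + b·y + c and MW-1 as origin, the differences give:
  0·a + (-55)·b = +0.78
  165·a + (-130)·b = +5.50
Eliminate b (×(-130) and ×(-55), subtract): 9075·a = 201.100 → a = ∂h/∂x = +0.02216
Back-substitute: b = ∂h/∂y = -0.01418.
Flow direction (−∇h) has components (-0.02216 E, +0.01418 N).
Azimuth = atan2(E, N) = atan2(-0.02216, +0.01418) = 302.6° ≈ 303°.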